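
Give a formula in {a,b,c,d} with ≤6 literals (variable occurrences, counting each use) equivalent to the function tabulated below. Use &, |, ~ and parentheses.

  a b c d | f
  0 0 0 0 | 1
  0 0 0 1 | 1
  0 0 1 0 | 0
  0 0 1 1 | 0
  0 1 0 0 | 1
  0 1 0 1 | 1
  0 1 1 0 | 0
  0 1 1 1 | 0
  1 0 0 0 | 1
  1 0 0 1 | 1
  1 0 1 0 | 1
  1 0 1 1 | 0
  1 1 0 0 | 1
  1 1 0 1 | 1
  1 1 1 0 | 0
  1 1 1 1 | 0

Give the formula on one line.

  ~d = 1010101010101010
  (a & ~d) = 0000000010101010
  ~c = 1100110011001100
  ((a & ~d) | ~c) = 1100110011101110
  ~b = 1111000011110000
  (~b | ~c) = 1111110011111100
  (((a & ~d) | ~c) & (~b | ~c)) = 1100110011101100

(((a & ~d) | ~c) & (~b | ~c))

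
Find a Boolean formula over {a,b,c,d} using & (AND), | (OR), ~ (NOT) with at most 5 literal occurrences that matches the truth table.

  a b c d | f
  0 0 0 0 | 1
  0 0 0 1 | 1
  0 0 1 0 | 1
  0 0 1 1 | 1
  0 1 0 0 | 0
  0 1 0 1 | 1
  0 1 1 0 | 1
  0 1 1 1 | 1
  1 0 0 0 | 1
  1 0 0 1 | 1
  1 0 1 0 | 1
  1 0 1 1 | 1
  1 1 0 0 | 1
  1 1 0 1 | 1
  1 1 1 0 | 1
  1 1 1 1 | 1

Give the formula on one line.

  ~b = 1111000011110000
  (a | ~b) = 1111000011111111
  (d | c) = 0111011101110111
  ((a | ~b) | (d | c)) = 1111011111111111

((a | ~b) | (d | c))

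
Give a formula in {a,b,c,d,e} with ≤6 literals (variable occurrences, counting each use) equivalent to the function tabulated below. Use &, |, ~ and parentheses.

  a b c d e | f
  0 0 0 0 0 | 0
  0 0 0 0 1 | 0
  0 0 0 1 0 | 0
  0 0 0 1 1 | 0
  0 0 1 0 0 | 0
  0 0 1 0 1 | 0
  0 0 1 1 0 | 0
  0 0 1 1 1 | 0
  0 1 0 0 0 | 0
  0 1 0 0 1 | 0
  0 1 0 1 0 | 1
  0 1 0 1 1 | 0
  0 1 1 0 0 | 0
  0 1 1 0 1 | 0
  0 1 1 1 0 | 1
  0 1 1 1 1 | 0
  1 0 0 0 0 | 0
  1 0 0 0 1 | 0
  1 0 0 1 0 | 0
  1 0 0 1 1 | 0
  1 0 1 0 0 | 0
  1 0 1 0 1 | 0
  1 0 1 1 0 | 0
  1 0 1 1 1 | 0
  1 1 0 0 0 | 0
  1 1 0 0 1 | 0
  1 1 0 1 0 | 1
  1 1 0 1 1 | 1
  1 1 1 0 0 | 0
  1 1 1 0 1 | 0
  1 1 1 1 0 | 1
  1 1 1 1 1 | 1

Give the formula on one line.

((d & b) & (a | ~e))

  (d & b) = 00000000001100110000000000110011
  ~e = 10101010101010101010101010101010
  (a | ~e) = 10101010101010101111111111111111
  ((d & b) & (a | ~e)) = 00000000001000100000000000110011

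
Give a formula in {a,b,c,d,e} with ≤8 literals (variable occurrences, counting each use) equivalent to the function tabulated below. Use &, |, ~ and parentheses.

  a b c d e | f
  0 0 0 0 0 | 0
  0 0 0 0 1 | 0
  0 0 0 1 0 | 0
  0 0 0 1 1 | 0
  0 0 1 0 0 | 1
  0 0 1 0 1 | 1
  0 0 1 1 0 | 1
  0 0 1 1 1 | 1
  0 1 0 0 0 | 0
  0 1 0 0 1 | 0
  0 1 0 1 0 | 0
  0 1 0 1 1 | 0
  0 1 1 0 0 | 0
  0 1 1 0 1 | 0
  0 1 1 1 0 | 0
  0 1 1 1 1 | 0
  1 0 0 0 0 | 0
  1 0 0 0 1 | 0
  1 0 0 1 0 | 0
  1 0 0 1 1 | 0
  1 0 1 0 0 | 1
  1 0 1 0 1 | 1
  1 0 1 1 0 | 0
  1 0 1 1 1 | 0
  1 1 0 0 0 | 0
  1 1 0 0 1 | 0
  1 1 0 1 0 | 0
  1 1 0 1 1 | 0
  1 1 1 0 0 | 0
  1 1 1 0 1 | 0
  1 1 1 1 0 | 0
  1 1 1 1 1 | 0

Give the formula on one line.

  ~a = 11111111111111110000000000000000
  (d & ~a) = 00110011001100110000000000000000
  ~d = 11001100110011001100110011001100
  ((d & ~a) | ~d) = 11111111111111111100110011001100
  ~b = 11111111000000001111111100000000
  (((d & ~a) | ~d) & ~b) = 11111111000000001100110000000000
  ((((d & ~a) | ~d) & ~b) & c) = 00001111000000000000110000000000

((((d & ~a) | ~d) & ~b) & c)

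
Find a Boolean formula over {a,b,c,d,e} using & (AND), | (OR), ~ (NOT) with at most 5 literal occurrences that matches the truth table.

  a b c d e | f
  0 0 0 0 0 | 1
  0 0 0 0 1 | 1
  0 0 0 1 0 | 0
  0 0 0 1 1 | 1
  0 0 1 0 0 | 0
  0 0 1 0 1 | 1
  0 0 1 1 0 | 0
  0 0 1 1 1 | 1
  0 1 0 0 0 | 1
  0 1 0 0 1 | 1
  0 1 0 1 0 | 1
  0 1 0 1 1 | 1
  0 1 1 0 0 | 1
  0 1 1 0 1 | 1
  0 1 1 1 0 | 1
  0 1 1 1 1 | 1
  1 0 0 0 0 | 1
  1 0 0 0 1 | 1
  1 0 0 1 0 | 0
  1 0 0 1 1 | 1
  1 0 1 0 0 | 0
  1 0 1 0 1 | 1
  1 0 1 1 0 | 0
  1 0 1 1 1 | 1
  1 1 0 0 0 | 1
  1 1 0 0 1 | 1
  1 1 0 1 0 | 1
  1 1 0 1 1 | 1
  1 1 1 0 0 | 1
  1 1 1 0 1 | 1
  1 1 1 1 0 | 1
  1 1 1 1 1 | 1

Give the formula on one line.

  (e | b) = 01010101111111110101010111111111
  ~c = 11110000111100001111000011110000
  (~c | b) = 11110000111111111111000011111111
  ~d = 11001100110011001100110011001100
  ((~c | b) & ~d) = 11000000110011001100000011001100
  ((e | b) | ((~c | b) & ~d)) = 11010101111111111101010111111111

((e | b) | ((~c | b) & ~d))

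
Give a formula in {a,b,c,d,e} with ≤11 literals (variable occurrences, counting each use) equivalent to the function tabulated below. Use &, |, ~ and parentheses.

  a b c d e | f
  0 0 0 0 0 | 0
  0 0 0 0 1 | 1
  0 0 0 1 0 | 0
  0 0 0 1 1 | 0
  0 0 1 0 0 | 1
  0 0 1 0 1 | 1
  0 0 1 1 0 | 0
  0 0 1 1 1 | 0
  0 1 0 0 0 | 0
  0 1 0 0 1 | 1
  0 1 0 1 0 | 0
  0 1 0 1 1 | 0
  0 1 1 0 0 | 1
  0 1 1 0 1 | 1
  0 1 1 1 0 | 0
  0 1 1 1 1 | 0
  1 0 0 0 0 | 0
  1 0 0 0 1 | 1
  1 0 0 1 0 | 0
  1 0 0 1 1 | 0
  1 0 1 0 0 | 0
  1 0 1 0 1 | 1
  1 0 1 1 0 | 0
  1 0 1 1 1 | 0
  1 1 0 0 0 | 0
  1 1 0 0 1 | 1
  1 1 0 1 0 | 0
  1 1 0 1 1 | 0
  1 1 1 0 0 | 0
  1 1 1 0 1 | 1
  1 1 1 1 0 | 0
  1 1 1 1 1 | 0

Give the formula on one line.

((((c & d) | e) | ((~a & (a | d)) | (~a & c))) & ~d)

  (c & d) = 00000011000000110000001100000011
  ((c & d) | e) = 01010111010101110101011101010111
  ~a = 11111111111111110000000000000000
  (a | d) = 00110011001100111111111111111111
  (~a & (a | d)) = 00110011001100110000000000000000
  (~a & c) = 00001111000011110000000000000000
  ((~a & (a | d)) | (~a & c)) = 00111111001111110000000000000000
  (((c & d) | e) | ((~a & (a | d)) | (~a & c))) = 01111111011111110101011101010111
  ~d = 11001100110011001100110011001100
  ((((c & d) | e) | ((~a & (a | d)) | (~a & c))) & ~d) = 01001100010011000100010001000100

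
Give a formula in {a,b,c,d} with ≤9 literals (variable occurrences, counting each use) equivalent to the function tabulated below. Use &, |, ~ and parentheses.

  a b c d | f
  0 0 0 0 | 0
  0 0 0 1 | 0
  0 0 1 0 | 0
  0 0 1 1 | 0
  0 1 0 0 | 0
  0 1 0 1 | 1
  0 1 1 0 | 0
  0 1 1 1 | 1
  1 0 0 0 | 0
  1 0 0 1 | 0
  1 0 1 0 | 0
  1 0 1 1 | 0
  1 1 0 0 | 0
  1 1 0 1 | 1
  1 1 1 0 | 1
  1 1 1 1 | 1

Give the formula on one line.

((d | (c & (a | d))) & ((c & b) | (d & b)))

  (a | d) = 0101010111111111
  (c & (a | d)) = 0001000100110011
  (d | (c & (a | d))) = 0101010101110111
  (c & b) = 0000001100000011
  (d & b) = 0000010100000101
  ((c & b) | (d & b)) = 0000011100000111
  ((d | (c & (a | d))) & ((c & b) | (d & b))) = 0000010100000111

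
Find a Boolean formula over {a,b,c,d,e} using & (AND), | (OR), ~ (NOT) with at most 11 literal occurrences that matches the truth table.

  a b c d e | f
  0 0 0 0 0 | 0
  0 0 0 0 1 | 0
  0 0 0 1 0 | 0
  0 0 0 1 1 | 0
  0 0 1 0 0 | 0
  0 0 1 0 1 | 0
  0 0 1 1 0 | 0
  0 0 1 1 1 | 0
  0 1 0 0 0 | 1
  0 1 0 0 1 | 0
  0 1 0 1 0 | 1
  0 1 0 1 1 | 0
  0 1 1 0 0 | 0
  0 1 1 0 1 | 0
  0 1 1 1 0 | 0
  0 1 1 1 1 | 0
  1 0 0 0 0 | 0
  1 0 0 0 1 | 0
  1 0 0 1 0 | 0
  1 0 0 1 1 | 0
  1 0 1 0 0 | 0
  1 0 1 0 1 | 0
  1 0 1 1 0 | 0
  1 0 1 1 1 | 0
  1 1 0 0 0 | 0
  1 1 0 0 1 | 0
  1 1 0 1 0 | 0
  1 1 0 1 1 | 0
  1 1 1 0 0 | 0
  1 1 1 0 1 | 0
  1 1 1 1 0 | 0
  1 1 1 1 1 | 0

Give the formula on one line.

(~a & ((~c & (~e & b)) | ((a & b) & (e | d))))

  ~a = 11111111111111110000000000000000
  ~c = 11110000111100001111000011110000
  ~e = 10101010101010101010101010101010
  (~e & b) = 00000000101010100000000010101010
  (~c & (~e & b)) = 00000000101000000000000010100000
  (a & b) = 00000000000000000000000011111111
  (e | d) = 01110111011101110111011101110111
  ((a & b) & (e | d)) = 00000000000000000000000001110111
  ((~c & (~e & b)) | ((a & b) & (e | d))) = 00000000101000000000000011110111
  (~a & ((~c & (~e & b)) | ((a & b) & (e | d)))) = 00000000101000000000000000000000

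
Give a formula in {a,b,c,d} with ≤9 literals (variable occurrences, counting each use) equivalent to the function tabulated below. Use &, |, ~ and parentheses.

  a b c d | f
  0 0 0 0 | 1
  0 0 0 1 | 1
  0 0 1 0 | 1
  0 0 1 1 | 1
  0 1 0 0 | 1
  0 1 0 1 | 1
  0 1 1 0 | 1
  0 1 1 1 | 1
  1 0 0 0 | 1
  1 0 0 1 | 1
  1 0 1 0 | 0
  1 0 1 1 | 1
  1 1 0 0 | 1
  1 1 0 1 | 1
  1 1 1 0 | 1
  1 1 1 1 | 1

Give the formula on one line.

  ~c = 1100110011001100
  (b | ~c) = 1100111111001111
  (b | d) = 0101111101011111
  ~a = 1111111100000000
  (b | ~a) = 1111111100001111
  ((b | d) | (b | ~a)) = 1111111101011111
  ((b | ~c) | ((b | d) | (b | ~a))) = 1111111111011111

((b | ~c) | ((b | d) | (b | ~a)))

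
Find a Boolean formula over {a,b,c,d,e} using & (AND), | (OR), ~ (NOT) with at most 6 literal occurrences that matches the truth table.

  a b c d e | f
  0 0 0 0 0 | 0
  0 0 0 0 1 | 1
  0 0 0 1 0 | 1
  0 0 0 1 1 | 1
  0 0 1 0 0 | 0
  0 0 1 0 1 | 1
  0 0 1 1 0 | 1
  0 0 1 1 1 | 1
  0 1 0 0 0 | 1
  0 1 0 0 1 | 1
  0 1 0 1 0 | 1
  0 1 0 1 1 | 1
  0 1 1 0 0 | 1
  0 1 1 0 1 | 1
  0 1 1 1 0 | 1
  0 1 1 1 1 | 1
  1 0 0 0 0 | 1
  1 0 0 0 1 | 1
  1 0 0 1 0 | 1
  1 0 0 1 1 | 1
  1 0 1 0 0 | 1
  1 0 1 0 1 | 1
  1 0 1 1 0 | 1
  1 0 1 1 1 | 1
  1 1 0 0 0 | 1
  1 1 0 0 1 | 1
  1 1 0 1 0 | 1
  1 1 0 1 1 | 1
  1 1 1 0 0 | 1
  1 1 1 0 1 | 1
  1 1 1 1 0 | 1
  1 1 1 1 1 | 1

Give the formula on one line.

(((~b & e) | (a | b)) | (d & ~b))

  ~b = 11111111000000001111111100000000
  (~b & e) = 01010101000000000101010100000000
  (a | b) = 00000000111111111111111111111111
  ((~b & e) | (a | b)) = 01010101111111111111111111111111
  (d & ~b) = 00110011000000000011001100000000
  (((~b & e) | (a | b)) | (d & ~b)) = 01110111111111111111111111111111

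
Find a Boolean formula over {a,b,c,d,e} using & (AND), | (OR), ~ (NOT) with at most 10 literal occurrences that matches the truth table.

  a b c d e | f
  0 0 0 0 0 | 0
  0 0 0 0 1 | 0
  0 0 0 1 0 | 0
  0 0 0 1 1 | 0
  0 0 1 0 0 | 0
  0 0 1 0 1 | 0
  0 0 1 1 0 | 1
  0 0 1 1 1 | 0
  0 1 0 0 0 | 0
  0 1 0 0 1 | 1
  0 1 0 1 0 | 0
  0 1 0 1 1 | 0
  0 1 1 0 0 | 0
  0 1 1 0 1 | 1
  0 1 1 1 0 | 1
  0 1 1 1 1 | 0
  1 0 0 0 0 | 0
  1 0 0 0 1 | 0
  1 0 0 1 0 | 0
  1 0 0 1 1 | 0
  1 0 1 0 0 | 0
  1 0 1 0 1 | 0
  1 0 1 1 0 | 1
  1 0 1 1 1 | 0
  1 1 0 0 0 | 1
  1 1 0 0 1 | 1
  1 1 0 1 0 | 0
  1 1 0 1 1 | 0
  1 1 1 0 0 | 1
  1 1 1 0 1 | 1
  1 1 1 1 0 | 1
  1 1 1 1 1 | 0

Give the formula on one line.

((~d | (c & ~e)) & ((a | (d | e)) & (d | b)))

  ~d = 11001100110011001100110011001100
  ~e = 10101010101010101010101010101010
  (c & ~e) = 00001010000010100000101000001010
  (~d | (c & ~e)) = 11001110110011101100111011001110
  (d | e) = 01110111011101110111011101110111
  (a | (d | e)) = 01110111011101111111111111111111
  (d | b) = 00110011111111110011001111111111
  ((a | (d | e)) & (d | b)) = 00110011011101110011001111111111
  ((~d | (c & ~e)) & ((a | (d | e)) & (d | b))) = 00000010010001100000001011001110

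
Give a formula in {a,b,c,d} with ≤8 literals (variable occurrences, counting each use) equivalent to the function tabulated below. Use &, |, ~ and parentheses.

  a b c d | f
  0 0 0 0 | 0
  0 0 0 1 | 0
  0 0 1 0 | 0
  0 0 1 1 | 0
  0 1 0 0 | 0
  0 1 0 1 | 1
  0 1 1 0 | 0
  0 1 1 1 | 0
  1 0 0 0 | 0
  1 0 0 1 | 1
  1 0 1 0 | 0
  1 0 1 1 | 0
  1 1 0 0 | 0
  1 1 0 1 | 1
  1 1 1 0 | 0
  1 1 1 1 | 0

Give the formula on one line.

(((d & (a | b)) | b) & (~c & d))

  (a | b) = 0000111111111111
  (d & (a | b)) = 0000010101010101
  ((d & (a | b)) | b) = 0000111101011111
  ~c = 1100110011001100
  (~c & d) = 0100010001000100
  (((d & (a | b)) | b) & (~c & d)) = 0000010001000100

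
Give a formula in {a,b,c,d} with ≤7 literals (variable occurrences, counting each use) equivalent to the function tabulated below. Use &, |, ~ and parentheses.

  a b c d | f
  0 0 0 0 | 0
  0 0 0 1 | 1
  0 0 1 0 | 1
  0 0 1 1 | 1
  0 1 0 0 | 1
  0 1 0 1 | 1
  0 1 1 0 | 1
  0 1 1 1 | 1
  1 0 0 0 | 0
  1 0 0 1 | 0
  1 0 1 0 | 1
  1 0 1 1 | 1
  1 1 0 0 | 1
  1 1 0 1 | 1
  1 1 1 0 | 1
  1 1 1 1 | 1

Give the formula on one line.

(((~a & d) | b) | c)

  ~a = 1111111100000000
  (~a & d) = 0101010100000000
  ((~a & d) | b) = 0101111100001111
  (((~a & d) | b) | c) = 0111111100111111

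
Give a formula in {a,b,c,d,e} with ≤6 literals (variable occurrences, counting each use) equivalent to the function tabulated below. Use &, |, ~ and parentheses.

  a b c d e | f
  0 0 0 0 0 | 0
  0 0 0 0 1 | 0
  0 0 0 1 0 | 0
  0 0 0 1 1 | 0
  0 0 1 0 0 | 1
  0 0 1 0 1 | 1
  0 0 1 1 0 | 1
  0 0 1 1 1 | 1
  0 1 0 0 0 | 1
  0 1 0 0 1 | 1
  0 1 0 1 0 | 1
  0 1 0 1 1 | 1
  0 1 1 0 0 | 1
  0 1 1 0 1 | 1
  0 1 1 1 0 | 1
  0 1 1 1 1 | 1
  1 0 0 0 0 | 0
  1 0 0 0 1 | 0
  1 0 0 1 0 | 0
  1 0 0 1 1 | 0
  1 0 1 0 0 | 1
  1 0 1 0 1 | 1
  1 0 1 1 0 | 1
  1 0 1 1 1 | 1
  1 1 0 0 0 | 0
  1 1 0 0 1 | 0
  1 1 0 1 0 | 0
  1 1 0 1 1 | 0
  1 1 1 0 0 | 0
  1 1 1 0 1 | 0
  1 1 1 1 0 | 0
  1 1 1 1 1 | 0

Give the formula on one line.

  ~b = 11111111000000001111111100000000
  (c & ~b) = 00001111000000000000111100000000
  ~a = 11111111111111110000000000000000
  (b & ~a) = 00000000111111110000000000000000
  ((c & ~b) | (b & ~a)) = 00001111111111110000111100000000

((c & ~b) | (b & ~a))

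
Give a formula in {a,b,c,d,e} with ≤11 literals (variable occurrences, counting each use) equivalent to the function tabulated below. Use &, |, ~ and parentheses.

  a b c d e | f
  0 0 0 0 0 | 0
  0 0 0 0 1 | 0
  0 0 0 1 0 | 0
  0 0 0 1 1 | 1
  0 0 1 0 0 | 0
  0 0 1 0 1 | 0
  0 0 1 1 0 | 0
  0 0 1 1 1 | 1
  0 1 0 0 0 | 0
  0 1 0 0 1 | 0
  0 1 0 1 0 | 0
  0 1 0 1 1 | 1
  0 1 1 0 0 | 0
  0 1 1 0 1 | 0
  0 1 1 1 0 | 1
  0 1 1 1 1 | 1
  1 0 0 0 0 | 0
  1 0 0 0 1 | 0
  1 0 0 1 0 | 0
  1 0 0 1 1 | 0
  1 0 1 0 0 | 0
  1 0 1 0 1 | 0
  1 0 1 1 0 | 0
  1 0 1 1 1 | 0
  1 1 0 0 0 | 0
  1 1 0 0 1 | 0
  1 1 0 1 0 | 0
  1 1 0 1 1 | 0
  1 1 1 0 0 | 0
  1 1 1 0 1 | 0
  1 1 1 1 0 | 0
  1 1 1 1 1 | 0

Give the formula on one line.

  (c | e) = 01011111010111110101111101011111
  (b & d) = 00000000001100110000000000110011
  (e | a) = 01010101010101011111111111111111
  ((b & d) | (e | a)) = 01010101011101111111111111111111
  ((c | e) & ((b & d) | (e | a))) = 01010101010101110101111101011111
  ~a = 11111111111111110000000000000000
  ~d = 11001100110011001100110011001100
  (~a | ~d) = 11111111111111111100110011001100
  ((~a | ~d) & d) = 00110011001100110000000000000000
  (((c | e) & ((b & d) | (e | a))) & ((~a | ~d) & d)) = 00010001000100110000000000000000

(((c | e) & ((b & d) | (e | a))) & ((~a | ~d) & d))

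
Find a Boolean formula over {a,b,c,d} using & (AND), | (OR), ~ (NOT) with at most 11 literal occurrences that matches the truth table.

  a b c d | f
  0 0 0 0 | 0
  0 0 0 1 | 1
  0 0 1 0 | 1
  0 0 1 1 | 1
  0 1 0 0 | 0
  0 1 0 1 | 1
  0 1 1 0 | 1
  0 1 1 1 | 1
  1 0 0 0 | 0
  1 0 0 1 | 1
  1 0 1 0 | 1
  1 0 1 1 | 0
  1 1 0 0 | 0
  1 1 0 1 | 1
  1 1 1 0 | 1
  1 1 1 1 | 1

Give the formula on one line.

  ~c = 1100110011001100
  ~d = 1010101010101010
  ~a = 1111111100000000
  (~d | ~a) = 1111111110101010
  (~c | (~d | ~a)) = 1111111111101110
  (b | (~c | (~d | ~a))) = 1111111111101111
  (d & ~a) = 0101010100000000
  (c | (d & ~a)) = 0111011100110011
  ((c | (d & ~a)) | d) = 0111011101110111
  ((b | (~c | (~d | ~a))) & ((c | (d & ~a)) | d)) = 0111011101100111

((b | (~c | (~d | ~a))) & ((c | (d & ~a)) | d))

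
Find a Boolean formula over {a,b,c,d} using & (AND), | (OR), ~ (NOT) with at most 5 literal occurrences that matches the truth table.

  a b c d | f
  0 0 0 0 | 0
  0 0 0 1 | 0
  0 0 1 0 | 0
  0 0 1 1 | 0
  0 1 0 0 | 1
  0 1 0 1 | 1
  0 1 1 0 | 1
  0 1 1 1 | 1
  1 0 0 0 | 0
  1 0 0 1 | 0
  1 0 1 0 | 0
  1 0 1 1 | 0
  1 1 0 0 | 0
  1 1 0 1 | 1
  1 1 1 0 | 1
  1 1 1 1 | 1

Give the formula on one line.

  ~a = 1111111100000000
  (c | d) = 0111011101110111
  (~a | (c | d)) = 1111111101110111
  ((~a | (c | d)) & b) = 0000111100000111

((~a | (c | d)) & b)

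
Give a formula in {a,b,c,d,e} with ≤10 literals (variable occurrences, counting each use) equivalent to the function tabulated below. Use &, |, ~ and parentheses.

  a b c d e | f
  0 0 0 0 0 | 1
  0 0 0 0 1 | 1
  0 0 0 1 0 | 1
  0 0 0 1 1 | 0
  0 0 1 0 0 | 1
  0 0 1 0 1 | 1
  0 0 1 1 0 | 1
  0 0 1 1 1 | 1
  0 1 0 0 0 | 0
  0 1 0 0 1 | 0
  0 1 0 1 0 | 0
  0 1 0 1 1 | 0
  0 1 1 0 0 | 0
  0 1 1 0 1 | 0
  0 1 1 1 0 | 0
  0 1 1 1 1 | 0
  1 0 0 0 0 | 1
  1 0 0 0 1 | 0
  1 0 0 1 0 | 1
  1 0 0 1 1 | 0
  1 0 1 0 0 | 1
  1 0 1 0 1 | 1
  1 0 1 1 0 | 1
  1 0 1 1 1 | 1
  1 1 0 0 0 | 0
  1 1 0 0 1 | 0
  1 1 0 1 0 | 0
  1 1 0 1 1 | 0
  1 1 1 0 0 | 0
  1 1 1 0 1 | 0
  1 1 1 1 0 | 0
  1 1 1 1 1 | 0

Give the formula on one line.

  ~b = 11111111000000001111111100000000
  ~e = 10101010101010101010101010101010
  ~d = 11001100110011001100110011001100
  ~a = 11111111111111110000000000000000
  (~d & ~a) = 11001100110011000000000000000000
  (e & (~d & ~a)) = 01000100010001000000000000000000
  ((e & (~d & ~a)) & ~b) = 01000100000000000000000000000000
  (~e | ((e & (~d & ~a)) & ~b)) = 11101110101010101010101010101010
  (c & e) = 00000101000001010000010100000101
  ((~e | ((e & (~d & ~a)) & ~b)) | (c & e)) = 11101111101011111010111110101111
  (~b & ((~e | ((e & (~d & ~a)) & ~b)) | (c & e))) = 11101111000000001010111100000000

(~b & ((~e | ((e & (~d & ~a)) & ~b)) | (c & e)))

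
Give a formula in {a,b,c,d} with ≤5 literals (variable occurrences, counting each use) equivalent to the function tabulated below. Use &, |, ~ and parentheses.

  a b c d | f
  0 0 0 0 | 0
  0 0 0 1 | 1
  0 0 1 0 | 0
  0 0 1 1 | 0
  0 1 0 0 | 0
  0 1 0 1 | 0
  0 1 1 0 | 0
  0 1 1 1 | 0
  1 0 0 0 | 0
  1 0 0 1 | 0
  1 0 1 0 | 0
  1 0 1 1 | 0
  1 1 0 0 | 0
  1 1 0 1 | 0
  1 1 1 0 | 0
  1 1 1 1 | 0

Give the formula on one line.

(d & (~c & (~b & ~a)))

  ~c = 1100110011001100
  ~b = 1111000011110000
  ~a = 1111111100000000
  (~b & ~a) = 1111000000000000
  (~c & (~b & ~a)) = 1100000000000000
  (d & (~c & (~b & ~a))) = 0100000000000000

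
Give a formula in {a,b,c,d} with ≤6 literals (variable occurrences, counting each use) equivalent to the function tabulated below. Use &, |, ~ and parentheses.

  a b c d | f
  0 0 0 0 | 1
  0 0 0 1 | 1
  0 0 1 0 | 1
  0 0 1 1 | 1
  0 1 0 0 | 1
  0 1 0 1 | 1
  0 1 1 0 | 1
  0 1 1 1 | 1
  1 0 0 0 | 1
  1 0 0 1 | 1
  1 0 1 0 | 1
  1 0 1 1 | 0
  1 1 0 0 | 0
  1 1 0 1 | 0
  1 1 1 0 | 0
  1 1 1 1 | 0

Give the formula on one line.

((((b | ~c) | (~c | ~d)) & ~b) | ~a)

  ~c = 1100110011001100
  (b | ~c) = 1100111111001111
  ~d = 1010101010101010
  (~c | ~d) = 1110111011101110
  ((b | ~c) | (~c | ~d)) = 1110111111101111
  ~b = 1111000011110000
  (((b | ~c) | (~c | ~d)) & ~b) = 1110000011100000
  ~a = 1111111100000000
  ((((b | ~c) | (~c | ~d)) & ~b) | ~a) = 1111111111100000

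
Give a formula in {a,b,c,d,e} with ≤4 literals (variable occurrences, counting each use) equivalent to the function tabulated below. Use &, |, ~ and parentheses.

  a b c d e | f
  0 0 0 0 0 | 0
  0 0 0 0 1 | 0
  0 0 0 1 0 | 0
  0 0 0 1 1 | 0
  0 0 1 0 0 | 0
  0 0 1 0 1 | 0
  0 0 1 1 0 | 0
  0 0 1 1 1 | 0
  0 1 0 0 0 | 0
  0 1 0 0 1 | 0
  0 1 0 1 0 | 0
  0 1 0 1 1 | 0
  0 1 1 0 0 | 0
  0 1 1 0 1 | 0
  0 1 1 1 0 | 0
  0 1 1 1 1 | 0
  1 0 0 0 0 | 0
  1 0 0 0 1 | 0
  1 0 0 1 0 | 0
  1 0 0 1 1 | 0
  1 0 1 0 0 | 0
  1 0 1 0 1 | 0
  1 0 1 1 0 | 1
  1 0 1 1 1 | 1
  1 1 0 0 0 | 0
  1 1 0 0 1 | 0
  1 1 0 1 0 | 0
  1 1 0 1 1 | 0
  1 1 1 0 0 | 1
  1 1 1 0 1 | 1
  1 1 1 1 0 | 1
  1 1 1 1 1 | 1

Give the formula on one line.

  (b | d) = 00110011111111110011001111111111
  (a & c) = 00000000000000000000111100001111
  ((b | d) & (a & c)) = 00000000000000000000001100001111

((b | d) & (a & c))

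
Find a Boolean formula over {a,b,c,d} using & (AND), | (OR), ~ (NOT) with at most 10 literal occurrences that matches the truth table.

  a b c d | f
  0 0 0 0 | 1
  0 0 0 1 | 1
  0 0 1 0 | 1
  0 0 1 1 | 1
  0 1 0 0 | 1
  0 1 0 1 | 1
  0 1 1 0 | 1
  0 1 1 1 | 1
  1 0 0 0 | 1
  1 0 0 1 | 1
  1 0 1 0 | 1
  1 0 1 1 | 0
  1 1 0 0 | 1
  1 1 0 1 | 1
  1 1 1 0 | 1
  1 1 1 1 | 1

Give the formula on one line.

((b | ((~a & ~b) | (~d & ~b))) | (~c | ((~d | ~b) & b)))

  ~a = 1111111100000000
  ~b = 1111000011110000
  (~a & ~b) = 1111000000000000
  ~d = 1010101010101010
  (~d & ~b) = 1010000010100000
  ((~a & ~b) | (~d & ~b)) = 1111000010100000
  (b | ((~a & ~b) | (~d & ~b))) = 1111111110101111
  ~c = 1100110011001100
  (~d | ~b) = 1111101011111010
  ((~d | ~b) & b) = 0000101000001010
  (~c | ((~d | ~b) & b)) = 1100111011001110
  ((b | ((~a & ~b) | (~d & ~b))) | (~c | ((~d | ~b) & b))) = 1111111111101111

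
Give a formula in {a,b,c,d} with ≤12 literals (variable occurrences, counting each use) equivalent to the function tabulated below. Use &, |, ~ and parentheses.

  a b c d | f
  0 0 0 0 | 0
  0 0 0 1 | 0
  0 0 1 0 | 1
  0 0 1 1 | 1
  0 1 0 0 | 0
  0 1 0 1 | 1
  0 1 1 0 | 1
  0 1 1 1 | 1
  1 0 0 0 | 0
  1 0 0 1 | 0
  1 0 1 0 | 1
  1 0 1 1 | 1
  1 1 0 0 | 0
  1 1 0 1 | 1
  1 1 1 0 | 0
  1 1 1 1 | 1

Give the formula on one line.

((((a & ~b) & c) | (d | ((d | ~a) & c))) & (b | c))

  ~b = 1111000011110000
  (a & ~b) = 0000000011110000
  ((a & ~b) & c) = 0000000000110000
  ~a = 1111111100000000
  (d | ~a) = 1111111101010101
  ((d | ~a) & c) = 0011001100010001
  (d | ((d | ~a) & c)) = 0111011101010101
  (((a & ~b) & c) | (d | ((d | ~a) & c))) = 0111011101110101
  (b | c) = 0011111100111111
  ((((a & ~b) & c) | (d | ((d | ~a) & c))) & (b | c)) = 0011011100110101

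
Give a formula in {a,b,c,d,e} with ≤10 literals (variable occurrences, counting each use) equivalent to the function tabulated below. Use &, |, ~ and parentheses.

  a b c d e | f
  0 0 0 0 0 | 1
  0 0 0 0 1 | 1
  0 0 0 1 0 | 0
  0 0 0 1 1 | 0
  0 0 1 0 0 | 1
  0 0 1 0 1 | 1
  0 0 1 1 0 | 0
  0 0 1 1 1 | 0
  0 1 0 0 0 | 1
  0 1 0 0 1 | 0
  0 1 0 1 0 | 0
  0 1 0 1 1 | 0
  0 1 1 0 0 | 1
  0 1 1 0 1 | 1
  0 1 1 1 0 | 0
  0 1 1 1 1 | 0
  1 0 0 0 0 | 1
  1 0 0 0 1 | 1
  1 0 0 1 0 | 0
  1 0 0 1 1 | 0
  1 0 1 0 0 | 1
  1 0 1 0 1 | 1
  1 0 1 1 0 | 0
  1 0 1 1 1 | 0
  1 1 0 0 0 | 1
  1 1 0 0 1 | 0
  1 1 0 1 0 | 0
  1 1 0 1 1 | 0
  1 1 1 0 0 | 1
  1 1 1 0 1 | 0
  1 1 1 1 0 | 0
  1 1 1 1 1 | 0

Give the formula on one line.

(~d & (((~b & c) | (~e & b)) | (~b | (c & (~a & b)))))

  ~d = 11001100110011001100110011001100
  ~b = 11111111000000001111111100000000
  (~b & c) = 00001111000000000000111100000000
  ~e = 10101010101010101010101010101010
  (~e & b) = 00000000101010100000000010101010
  ((~b & c) | (~e & b)) = 00001111101010100000111110101010
  ~a = 11111111111111110000000000000000
  (~a & b) = 00000000111111110000000000000000
  (c & (~a & b)) = 00000000000011110000000000000000
  (~b | (c & (~a & b))) = 11111111000011111111111100000000
  (((~b & c) | (~e & b)) | (~b | (c & (~a & b)))) = 11111111101011111111111110101010
  (~d & (((~b & c) | (~e & b)) | (~b | (c & (~a & b))))) = 11001100100011001100110010001000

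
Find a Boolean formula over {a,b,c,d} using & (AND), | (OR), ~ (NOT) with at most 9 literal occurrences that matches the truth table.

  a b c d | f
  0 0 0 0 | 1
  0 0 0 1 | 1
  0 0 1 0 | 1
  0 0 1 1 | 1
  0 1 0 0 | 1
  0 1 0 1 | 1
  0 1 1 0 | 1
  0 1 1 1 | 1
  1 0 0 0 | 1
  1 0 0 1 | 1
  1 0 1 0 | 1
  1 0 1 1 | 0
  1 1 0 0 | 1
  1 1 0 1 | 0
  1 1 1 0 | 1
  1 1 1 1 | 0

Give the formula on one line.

((~a | ((a & ~b) & (~c | b))) | ((~a & ~b) | ~d))

  ~a = 1111111100000000
  ~b = 1111000011110000
  (a & ~b) = 0000000011110000
  ~c = 1100110011001100
  (~c | b) = 1100111111001111
  ((a & ~b) & (~c | b)) = 0000000011000000
  (~a | ((a & ~b) & (~c | b))) = 1111111111000000
  (~a & ~b) = 1111000000000000
  ~d = 1010101010101010
  ((~a & ~b) | ~d) = 1111101010101010
  ((~a | ((a & ~b) & (~c | b))) | ((~a & ~b) | ~d)) = 1111111111101010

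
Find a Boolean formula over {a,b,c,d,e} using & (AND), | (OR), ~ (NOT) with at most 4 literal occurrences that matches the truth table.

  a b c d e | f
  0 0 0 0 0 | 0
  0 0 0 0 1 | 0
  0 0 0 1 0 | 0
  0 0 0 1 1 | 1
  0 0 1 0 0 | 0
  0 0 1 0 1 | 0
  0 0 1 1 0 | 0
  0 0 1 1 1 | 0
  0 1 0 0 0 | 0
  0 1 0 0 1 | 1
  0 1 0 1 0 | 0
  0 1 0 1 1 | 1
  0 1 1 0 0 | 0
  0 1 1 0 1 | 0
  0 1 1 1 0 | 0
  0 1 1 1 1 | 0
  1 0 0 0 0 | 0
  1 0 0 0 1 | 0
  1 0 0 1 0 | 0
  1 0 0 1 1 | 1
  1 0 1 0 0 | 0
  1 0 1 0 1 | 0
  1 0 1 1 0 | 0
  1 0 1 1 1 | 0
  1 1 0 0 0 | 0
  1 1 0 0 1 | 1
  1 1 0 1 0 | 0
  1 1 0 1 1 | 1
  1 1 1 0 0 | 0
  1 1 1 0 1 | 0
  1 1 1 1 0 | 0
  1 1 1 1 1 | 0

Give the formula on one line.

(~c & (e & (d | b)))

  ~c = 11110000111100001111000011110000
  (d | b) = 00110011111111110011001111111111
  (e & (d | b)) = 00010001010101010001000101010101
  (~c & (e & (d | b))) = 00010000010100000001000001010000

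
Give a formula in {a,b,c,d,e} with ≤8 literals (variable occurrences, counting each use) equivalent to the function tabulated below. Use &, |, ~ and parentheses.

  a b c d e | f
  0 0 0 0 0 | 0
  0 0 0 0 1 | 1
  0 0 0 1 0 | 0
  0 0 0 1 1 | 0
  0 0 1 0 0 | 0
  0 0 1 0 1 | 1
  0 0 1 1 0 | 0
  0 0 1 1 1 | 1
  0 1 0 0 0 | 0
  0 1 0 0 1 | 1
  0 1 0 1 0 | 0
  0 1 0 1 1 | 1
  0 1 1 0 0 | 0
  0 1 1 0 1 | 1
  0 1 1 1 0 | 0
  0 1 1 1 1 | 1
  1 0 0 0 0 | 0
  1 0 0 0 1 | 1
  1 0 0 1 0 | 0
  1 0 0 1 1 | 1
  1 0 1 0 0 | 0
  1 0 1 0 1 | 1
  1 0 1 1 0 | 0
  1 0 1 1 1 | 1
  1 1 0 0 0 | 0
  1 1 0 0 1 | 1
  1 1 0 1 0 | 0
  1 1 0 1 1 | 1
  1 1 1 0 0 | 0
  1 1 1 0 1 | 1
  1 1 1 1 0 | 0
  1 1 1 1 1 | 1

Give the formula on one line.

  ~e = 10101010101010101010101010101010
  ~c = 11110000111100001111000011110000
  (~c & a) = 00000000000000001111000011110000
  (~e | (~c & a)) = 10101010101010101111101011111010
  ((~e | (~c & a)) | c) = 10101111101011111111111111111111
  ~d = 11001100110011001100110011001100
  (~d | b) = 11001100111111111100110011111111
  (((~e | (~c & a)) | c) | (~d | b)) = 11101111111111111111111111111111
  ((((~e | (~c & a)) | c) | (~d | b)) & e) = 01000101010101010101010101010101

((((~e | (~c & a)) | c) | (~d | b)) & e)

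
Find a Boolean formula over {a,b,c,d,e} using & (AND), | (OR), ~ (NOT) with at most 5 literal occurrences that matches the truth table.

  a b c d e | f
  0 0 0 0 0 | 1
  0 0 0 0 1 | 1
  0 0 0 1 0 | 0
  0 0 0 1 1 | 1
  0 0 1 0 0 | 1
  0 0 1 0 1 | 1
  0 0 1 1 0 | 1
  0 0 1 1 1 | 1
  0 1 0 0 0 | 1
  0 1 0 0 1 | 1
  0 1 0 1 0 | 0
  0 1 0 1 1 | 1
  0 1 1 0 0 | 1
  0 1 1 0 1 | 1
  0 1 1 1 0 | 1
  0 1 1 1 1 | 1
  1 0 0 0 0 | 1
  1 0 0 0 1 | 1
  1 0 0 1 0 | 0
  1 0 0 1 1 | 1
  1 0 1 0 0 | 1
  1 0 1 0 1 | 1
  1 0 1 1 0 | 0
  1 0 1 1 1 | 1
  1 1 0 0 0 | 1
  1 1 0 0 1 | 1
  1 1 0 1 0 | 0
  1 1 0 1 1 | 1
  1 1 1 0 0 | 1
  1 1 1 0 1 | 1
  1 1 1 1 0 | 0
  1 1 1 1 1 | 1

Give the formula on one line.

((c & ~a) | ((~d & ~e) | e))

  ~a = 11111111111111110000000000000000
  (c & ~a) = 00001111000011110000000000000000
  ~d = 11001100110011001100110011001100
  ~e = 10101010101010101010101010101010
  (~d & ~e) = 10001000100010001000100010001000
  ((~d & ~e) | e) = 11011101110111011101110111011101
  ((c & ~a) | ((~d & ~e) | e)) = 11011111110111111101110111011101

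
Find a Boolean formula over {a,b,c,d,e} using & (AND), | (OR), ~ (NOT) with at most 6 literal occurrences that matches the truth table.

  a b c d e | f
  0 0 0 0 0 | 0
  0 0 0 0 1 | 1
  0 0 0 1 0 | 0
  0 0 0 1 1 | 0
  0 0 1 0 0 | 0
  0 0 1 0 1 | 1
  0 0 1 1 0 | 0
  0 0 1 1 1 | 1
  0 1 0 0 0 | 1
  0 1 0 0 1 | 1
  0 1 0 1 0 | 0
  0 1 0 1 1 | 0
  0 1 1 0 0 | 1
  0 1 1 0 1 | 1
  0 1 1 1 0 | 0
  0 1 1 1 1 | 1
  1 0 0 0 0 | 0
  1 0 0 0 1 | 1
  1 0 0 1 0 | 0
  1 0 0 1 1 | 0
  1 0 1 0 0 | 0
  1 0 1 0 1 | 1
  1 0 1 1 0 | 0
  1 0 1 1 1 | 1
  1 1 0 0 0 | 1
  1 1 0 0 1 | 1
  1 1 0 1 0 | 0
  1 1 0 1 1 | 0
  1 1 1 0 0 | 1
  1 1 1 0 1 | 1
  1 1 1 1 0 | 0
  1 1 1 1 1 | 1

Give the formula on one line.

((e | b) & ((e & c) | ~d))

  (e | b) = 01010101111111110101010111111111
  (e & c) = 00000101000001010000010100000101
  ~d = 11001100110011001100110011001100
  ((e & c) | ~d) = 11001101110011011100110111001101
  ((e | b) & ((e & c) | ~d)) = 01000101110011010100010111001101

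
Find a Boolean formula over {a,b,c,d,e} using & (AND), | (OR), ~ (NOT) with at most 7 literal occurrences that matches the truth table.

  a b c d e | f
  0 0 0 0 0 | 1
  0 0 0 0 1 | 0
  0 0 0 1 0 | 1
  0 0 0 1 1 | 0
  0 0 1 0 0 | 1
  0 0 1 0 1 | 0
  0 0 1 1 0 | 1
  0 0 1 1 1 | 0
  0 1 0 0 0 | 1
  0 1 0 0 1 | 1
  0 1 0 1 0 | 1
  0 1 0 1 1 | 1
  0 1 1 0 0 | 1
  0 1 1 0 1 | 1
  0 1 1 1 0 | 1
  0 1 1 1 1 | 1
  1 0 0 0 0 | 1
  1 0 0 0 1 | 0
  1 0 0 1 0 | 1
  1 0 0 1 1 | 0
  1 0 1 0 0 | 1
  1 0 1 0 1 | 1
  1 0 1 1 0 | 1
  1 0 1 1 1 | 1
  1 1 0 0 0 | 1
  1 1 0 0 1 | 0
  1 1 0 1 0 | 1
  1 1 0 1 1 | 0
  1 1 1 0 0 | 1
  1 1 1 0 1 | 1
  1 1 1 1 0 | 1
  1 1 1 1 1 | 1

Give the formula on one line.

((a & c) | (((b & (c | ~a)) & e) | ~e))

  (a & c) = 00000000000000000000111100001111
  ~a = 11111111111111110000000000000000
  (c | ~a) = 11111111111111110000111100001111
  (b & (c | ~a)) = 00000000111111110000000000001111
  ((b & (c | ~a)) & e) = 00000000010101010000000000000101
  ~e = 10101010101010101010101010101010
  (((b & (c | ~a)) & e) | ~e) = 10101010111111111010101010101111
  ((a & c) | (((b & (c | ~a)) & e) | ~e)) = 10101010111111111010111110101111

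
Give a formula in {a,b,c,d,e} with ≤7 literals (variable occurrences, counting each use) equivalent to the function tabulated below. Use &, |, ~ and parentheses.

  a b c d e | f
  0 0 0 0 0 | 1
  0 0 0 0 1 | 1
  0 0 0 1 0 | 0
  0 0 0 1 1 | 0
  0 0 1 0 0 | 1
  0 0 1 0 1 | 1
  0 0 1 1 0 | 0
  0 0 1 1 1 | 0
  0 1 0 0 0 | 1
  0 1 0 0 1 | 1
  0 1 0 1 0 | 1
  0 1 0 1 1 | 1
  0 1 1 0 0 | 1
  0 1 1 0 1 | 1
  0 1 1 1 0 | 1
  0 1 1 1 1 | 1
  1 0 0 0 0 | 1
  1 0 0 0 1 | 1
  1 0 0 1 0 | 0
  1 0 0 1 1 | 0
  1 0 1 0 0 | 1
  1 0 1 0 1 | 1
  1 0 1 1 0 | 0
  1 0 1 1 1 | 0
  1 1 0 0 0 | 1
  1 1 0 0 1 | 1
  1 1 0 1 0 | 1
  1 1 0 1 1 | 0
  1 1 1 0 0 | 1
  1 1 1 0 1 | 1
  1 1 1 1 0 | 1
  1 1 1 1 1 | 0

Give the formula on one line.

((((~a & b) | (a & ~e)) & (b | ~a)) | ~d)

  ~a = 11111111111111110000000000000000
  (~a & b) = 00000000111111110000000000000000
  ~e = 10101010101010101010101010101010
  (a & ~e) = 00000000000000001010101010101010
  ((~a & b) | (a & ~e)) = 00000000111111111010101010101010
  (b | ~a) = 11111111111111110000000011111111
  (((~a & b) | (a & ~e)) & (b | ~a)) = 00000000111111110000000010101010
  ~d = 11001100110011001100110011001100
  ((((~a & b) | (a & ~e)) & (b | ~a)) | ~d) = 11001100111111111100110011101110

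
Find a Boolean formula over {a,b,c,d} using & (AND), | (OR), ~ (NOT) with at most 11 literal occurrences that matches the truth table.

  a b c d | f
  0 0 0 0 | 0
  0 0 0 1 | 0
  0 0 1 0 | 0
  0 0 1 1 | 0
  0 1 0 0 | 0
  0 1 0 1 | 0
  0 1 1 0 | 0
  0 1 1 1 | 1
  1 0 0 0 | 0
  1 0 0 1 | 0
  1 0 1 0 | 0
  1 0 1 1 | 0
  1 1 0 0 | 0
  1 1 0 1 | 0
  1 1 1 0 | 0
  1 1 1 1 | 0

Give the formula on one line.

  (c & a) = 0000000000110011
  ((c & a) | d) = 0101010101110111
  (((c & a) | d) & b) = 0000010100000111
  ~a = 1111111100000000
  (c & ~a) = 0011001100000000
  (d & c) = 0001000100010001
  ~b = 1111000011110000
  ((d & c) | ~b) = 1111000111110001
  ((c & ~a) & ((d & c) | ~b)) = 0011000100000000
  ((((c & a) | d) & b) & ((c & ~a) & ((d & c) | ~b))) = 0000000100000000

((((c & a) | d) & b) & ((c & ~a) & ((d & c) | ~b)))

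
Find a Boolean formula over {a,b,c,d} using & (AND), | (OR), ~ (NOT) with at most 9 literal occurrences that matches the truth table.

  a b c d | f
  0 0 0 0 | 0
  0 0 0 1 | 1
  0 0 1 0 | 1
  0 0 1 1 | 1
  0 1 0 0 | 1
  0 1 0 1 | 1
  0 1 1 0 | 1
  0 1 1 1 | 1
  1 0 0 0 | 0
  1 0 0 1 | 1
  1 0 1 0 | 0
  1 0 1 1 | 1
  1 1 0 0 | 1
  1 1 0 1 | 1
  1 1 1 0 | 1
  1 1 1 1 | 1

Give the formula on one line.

(((c & ~a) | b) | ((~b | c) & (b | d)))

  ~a = 1111111100000000
  (c & ~a) = 0011001100000000
  ((c & ~a) | b) = 0011111100001111
  ~b = 1111000011110000
  (~b | c) = 1111001111110011
  (b | d) = 0101111101011111
  ((~b | c) & (b | d)) = 0101001101010011
  (((c & ~a) | b) | ((~b | c) & (b | d))) = 0111111101011111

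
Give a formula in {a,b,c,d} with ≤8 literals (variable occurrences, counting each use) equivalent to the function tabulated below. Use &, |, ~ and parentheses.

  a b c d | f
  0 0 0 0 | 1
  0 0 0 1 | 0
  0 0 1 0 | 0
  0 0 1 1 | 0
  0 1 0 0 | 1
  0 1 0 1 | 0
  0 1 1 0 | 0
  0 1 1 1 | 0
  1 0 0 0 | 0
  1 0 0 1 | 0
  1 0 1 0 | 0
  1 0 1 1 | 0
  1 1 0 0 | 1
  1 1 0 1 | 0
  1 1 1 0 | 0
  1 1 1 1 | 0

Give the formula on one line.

  ~d = 1010101010101010
  (c | ~d) = 1011101110111011
  ~c = 1100110011001100
  ((c | ~d) & ~c) = 1000100010001000
  ~a = 1111111100000000
  (b | ~a) = 1111111100001111
  ~b = 1111000011110000
  (~b | ~d) = 1111101011111010
  ((~b | ~d) | a) = 1111101011111111
  ((b | ~a) & ((~b | ~d) | a)) = 1111101000001111
  (((c | ~d) & ~c) & ((b | ~a) & ((~b | ~d) | a))) = 1000100000001000

(((c | ~d) & ~c) & ((b | ~a) & ((~b | ~d) | a)))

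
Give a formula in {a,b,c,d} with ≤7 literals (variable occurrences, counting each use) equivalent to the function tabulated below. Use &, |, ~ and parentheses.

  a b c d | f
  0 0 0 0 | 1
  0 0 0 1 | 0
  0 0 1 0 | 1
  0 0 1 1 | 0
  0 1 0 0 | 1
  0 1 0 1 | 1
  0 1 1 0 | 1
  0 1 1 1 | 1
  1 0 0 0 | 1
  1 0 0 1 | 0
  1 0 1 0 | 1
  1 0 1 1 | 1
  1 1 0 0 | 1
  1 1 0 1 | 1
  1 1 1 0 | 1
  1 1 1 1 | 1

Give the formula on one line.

  ~d = 1010101010101010
  (~d | b) = 1010111110101111
  ~b = 1111000011110000
  (~b & c) = 0011000000110000
  (a & (~b & c)) = 0000000000110000
  ((~d | b) | (a & (~b & c))) = 1010111110111111

((~d | b) | (a & (~b & c)))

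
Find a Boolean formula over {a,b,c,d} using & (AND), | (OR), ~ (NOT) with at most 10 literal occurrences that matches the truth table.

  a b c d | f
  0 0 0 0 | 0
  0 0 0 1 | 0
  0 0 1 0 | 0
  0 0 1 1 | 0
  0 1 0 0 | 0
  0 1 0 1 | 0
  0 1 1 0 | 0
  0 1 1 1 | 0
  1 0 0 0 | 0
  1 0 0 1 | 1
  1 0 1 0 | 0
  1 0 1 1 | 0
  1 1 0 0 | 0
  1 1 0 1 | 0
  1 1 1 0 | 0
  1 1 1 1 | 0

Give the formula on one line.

(((a | b) & (((b & d) | (d & (~c | ~d))) | ~a)) & ~b)

  (a | b) = 0000111111111111
  (b & d) = 0000010100000101
  ~c = 1100110011001100
  ~d = 1010101010101010
  (~c | ~d) = 1110111011101110
  (d & (~c | ~d)) = 0100010001000100
  ((b & d) | (d & (~c | ~d))) = 0100010101000101
  ~a = 1111111100000000
  (((b & d) | (d & (~c | ~d))) | ~a) = 1111111101000101
  ((a | b) & (((b & d) | (d & (~c | ~d))) | ~a)) = 0000111101000101
  ~b = 1111000011110000
  (((a | b) & (((b & d) | (d & (~c | ~d))) | ~a)) & ~b) = 0000000001000000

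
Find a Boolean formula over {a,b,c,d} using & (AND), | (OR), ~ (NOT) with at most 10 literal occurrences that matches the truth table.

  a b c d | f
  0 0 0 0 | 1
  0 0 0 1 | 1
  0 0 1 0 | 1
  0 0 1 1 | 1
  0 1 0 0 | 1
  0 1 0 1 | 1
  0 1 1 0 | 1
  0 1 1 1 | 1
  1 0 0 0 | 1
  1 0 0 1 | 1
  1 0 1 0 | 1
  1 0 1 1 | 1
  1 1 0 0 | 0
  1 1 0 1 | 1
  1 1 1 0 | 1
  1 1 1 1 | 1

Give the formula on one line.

((~b | (c | ~a)) | (d & (((c & b) | a) | ~b)))

  ~b = 1111000011110000
  ~a = 1111111100000000
  (c | ~a) = 1111111100110011
  (~b | (c | ~a)) = 1111111111110011
  (c & b) = 0000001100000011
  ((c & b) | a) = 0000001111111111
  (((c & b) | a) | ~b) = 1111001111111111
  (d & (((c & b) | a) | ~b)) = 0101000101010101
  ((~b | (c | ~a)) | (d & (((c & b) | a) | ~b))) = 1111111111110111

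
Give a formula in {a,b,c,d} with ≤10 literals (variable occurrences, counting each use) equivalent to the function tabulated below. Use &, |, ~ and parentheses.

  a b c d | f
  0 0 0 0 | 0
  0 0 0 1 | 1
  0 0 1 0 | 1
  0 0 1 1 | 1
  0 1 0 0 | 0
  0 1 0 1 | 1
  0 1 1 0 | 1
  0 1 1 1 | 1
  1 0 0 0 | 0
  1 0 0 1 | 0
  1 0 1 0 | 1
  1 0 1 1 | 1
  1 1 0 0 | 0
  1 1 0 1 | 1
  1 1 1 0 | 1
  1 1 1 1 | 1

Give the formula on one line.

(c | ((d & (~c & ~a)) | ((~b | d) & b)))

  ~c = 1100110011001100
  ~a = 1111111100000000
  (~c & ~a) = 1100110000000000
  (d & (~c & ~a)) = 0100010000000000
  ~b = 1111000011110000
  (~b | d) = 1111010111110101
  ((~b | d) & b) = 0000010100000101
  ((d & (~c & ~a)) | ((~b | d) & b)) = 0100010100000101
  (c | ((d & (~c & ~a)) | ((~b | d) & b))) = 0111011100110111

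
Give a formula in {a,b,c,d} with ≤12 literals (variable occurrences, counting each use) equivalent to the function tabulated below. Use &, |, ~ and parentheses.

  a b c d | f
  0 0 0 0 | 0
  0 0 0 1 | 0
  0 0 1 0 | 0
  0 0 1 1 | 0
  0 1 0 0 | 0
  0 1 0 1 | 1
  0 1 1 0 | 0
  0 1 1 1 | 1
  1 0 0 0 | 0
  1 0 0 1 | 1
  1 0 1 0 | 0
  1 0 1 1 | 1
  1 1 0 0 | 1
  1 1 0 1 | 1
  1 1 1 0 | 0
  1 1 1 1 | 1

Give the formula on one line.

  ~a = 1111111100000000
  (d | ~a) = 1111111101010101
  (a & (d | ~a)) = 0000000001010101
  (b & d) = 0000010100000101
  ((a & (d | ~a)) | (b & d)) = 0000010101010101
  (c | b) = 0011111100111111
  ~c = 1100110011001100
  ((c | b) & ~c) = 0000110000001100
  (((c | b) & ~c) & a) = 0000000000001100
  (((a & (d | ~a)) | (b & d)) | (((c | b) & ~c) & a)) = 0000010101011101

(((a & (d | ~a)) | (b & d)) | (((c | b) & ~c) & a))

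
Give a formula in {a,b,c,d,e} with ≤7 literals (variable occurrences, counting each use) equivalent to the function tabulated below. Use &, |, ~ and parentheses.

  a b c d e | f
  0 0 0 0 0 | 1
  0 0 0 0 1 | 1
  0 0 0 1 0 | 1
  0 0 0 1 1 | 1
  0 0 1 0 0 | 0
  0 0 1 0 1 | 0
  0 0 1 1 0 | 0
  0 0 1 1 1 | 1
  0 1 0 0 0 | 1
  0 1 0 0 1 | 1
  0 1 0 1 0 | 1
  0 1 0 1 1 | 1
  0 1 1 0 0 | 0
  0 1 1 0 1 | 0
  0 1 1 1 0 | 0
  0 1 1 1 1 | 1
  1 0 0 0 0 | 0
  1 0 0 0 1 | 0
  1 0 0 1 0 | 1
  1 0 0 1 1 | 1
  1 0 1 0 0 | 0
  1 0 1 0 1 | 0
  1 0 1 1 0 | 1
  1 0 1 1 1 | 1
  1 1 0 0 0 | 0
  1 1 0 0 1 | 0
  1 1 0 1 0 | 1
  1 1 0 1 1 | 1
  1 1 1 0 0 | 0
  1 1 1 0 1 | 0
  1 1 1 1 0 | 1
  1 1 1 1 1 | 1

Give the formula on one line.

  (d & c) = 00000011000000110000001100000011
  ((d & c) & e) = 00000001000000010000000100000001
  ~c = 11110000111100001111000011110000
  (~c | a) = 11110000111100001111111111111111
  (((d & c) & e) | (~c | a)) = 11110001111100011111111111111111
  ~a = 11111111111111110000000000000000
  (d | ~a) = 11111111111111110011001100110011
  ((((d & c) & e) | (~c | a)) & (d | ~a)) = 11110001111100010011001100110011

((((d & c) & e) | (~c | a)) & (d | ~a))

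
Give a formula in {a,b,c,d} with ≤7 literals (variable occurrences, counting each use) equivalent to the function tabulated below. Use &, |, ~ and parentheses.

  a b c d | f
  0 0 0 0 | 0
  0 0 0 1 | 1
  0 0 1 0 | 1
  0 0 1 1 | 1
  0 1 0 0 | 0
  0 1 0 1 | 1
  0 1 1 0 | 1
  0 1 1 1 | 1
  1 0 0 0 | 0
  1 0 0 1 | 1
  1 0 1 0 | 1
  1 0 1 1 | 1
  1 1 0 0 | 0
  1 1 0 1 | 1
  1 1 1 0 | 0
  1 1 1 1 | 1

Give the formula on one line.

(((~b | (d & b)) | ~a) & (c | d))

  ~b = 1111000011110000
  (d & b) = 0000010100000101
  (~b | (d & b)) = 1111010111110101
  ~a = 1111111100000000
  ((~b | (d & b)) | ~a) = 1111111111110101
  (c | d) = 0111011101110111
  (((~b | (d & b)) | ~a) & (c | d)) = 0111011101110101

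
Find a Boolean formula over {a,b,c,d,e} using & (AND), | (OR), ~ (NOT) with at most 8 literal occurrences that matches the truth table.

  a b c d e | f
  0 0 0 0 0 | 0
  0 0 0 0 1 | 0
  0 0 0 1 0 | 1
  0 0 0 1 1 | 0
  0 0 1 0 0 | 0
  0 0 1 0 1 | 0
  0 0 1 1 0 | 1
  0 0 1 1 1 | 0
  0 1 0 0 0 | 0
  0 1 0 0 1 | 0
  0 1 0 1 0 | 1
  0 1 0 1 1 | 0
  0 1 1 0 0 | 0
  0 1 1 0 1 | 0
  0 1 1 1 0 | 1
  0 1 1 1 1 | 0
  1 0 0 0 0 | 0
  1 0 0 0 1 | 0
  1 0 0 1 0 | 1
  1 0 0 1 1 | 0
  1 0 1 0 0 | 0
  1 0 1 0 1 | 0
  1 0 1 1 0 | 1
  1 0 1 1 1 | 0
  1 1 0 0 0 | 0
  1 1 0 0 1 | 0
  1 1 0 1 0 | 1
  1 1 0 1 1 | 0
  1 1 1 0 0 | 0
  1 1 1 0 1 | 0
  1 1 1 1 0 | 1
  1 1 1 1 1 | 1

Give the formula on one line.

((~e & d) | (a & ((c & b) & ((d | ~b) & c))))

  ~e = 10101010101010101010101010101010
  (~e & d) = 00100010001000100010001000100010
  (c & b) = 00000000000011110000000000001111
  ~b = 11111111000000001111111100000000
  (d | ~b) = 11111111001100111111111100110011
  ((d | ~b) & c) = 00001111000000110000111100000011
  ((c & b) & ((d | ~b) & c)) = 00000000000000110000000000000011
  (a & ((c & b) & ((d | ~b) & c))) = 00000000000000000000000000000011
  ((~e & d) | (a & ((c & b) & ((d | ~b) & c)))) = 00100010001000100010001000100011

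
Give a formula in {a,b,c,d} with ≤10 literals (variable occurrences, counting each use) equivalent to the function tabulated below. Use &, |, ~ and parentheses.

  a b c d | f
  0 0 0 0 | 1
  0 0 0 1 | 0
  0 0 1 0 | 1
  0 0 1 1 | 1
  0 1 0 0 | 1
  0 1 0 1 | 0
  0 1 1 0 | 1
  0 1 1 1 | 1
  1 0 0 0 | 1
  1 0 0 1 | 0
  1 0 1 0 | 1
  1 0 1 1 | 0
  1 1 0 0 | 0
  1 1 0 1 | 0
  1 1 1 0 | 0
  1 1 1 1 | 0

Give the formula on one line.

  ~d = 1010101010101010
  ~b = 1111000011110000
  (~d & ~b) = 1010000010100000
  ((~d & ~b) & a) = 0000000010100000
  ~a = 1111111100000000
  (((~d & ~b) & a) | ~a) = 1111111110100000
  (a & d) = 0000000001010101
  ((a & d) | ~d) = 1010101011111111
  (((a & d) | ~d) | c) = 1011101111111111
  ((((~d & ~b) & a) | ~a) & (((a & d) | ~d) | c)) = 1011101110100000

((((~d & ~b) & a) | ~a) & (((a & d) | ~d) | c))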